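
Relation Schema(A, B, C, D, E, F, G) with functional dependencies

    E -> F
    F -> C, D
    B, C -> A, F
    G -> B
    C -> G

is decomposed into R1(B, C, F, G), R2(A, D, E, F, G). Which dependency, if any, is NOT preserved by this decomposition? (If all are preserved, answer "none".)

E → F lies within R2.
F → C, D: restricted closure across fragments reaches C, D.
B, C → A, F: restricted closure across fragments reaches A, F.
G → B lies within R1.
C → G lies within R1.
Every dependency is enforceable on the fragments, so the decomposition is dependency-preserving.

none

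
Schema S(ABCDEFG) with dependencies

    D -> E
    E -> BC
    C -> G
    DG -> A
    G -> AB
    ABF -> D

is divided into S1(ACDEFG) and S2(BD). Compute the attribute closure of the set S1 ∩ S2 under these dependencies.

S1 ∩ S2 = {D}.
D → E applies, adding E
E → BC applies, adding BC
C → G applies, adding G
DG → A applies, adding A
Closure: {ABCDEG}.

ABCDEG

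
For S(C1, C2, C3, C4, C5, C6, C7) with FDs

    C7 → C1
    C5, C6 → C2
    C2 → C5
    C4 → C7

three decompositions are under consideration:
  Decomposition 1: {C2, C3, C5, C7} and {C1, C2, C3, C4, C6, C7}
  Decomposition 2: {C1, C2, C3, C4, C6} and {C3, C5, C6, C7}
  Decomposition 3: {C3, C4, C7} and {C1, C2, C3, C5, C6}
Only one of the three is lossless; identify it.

Decomposition 1: common = {C2, C3, C7}, closure = {C1, C2, C3, C5, C7} → lossless.
Decomposition 2: common = {C3, C6}, closure = {C3, C6} → lossy.
Decomposition 3: common = {C3}, closure = {C3} → lossy.

Decomposition 1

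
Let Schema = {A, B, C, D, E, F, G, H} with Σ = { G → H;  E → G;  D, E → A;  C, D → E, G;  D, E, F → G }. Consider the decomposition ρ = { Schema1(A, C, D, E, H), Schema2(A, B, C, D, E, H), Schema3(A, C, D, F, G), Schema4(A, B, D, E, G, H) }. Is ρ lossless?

No

Chase test. Columns are A, B, C, D, E, F, G, H; row i has aⱼ where attribute j ∈ Schemai, else bᵢⱼ.
Initial tableau (one row per fragment):
  row 1: a1 b12 a3 a4 a5 b16 b17 a8
  row 2: a1 a2 a3 a4 a5 b26 b27 a8
  row 3: a1 b32 a3 a4 b35 a6 a7 b38
  row 4: a1 a2 b43 a4 a5 b46 a7 a8
Rows 3 and 4 agree on G; apply G→H and equate their H entries.
Rows 1 and 2 agree on E; apply E→G and equate their G entries.
Rows 1 and 4 agree on E; apply E→G and equate their G entries.
Rows 1 and 3 agree on C, D; apply C, D→E, G and equate their E, G entries.
No row becomes fully distinguished — the join is lossy.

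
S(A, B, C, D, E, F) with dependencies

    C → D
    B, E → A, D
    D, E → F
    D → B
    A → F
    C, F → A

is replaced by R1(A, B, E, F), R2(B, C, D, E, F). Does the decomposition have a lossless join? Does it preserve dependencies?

lossless but not dependency-preserving

Lossless test: (B, E, F)⁺ = {A, B, D, E, F}, which contains all of one fragment — lossless.
Dependency preservation: the restricted closure of {C, F} across the fragments never reaches {A}, so C, F → A cannot be enforced without a join — not preserved.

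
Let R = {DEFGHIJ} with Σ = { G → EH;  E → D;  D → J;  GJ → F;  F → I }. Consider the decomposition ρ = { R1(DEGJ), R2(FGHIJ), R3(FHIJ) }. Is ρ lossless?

Chase test. Columns are DEFGHIJ; row i has aⱼ where attribute j ∈ Ri, else bᵢⱼ.
Initial tableau (one row per fragment):
  row 1: a1 a2 b13 a4 b15 b16 a7
  row 2: b21 b22 a3 a4 a5 a6 a7
  row 3: b31 b32 a3 b34 a5 a6 a7
Rows 1 and 2 agree on G; apply G→EH and equate their EH entries.
Rows 1 and 2 agree on E; apply E→D and equate their D entries.
Rows 1 and 2 agree on GJ; apply GJ→F and equate their F entries.
Rows 1 and 2 agree on F; apply F→I and equate their I entries.
Row 1 is now all distinguished symbols — the join is lossless.

Yes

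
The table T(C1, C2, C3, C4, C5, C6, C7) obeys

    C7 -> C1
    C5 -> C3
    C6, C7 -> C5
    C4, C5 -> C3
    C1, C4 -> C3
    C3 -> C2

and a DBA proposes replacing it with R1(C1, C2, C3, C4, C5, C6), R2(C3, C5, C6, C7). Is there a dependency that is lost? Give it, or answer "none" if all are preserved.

C7 -> C1

Check C7 → C1: no single fragment contains all of {C1, C7}, and the restricted closure of {C7} across the fragments never reaches {C1}.
C5 → C3 is preserved.
C6, C7 → C5 is preserved.
C4, C5 → C3 is preserved.
C1, C4 → C3 is preserved.
C3 → C2 is preserved.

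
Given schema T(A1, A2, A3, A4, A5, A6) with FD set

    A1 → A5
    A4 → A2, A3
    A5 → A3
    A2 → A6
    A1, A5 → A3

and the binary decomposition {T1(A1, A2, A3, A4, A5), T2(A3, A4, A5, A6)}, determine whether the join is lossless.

Yes

Common attributes: T1 ∩ T2 = {A3, A4, A5}.
Closure of {A3, A4, A5}: A4 → A2, A3 applies, adding A2; A2 → A6 applies, adding A6. So (A3, A4, A5)⁺ = {A2, A3, A4, A5, A6}.
This closure contains every attribute of T2, so T1 ∩ T2 → T2. The join is lossless.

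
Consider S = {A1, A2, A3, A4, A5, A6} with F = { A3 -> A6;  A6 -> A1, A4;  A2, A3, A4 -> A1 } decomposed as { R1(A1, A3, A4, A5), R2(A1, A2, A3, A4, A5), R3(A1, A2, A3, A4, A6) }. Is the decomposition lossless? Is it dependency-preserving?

lossless and dependency-preserving

Lossless test (chase): Rows 1 and 2 agree on A3; apply A3→A6 and equate their A6 entries. Rows 1 and 3 agree on A3; apply A3→A6 and equate their A6 entries. Row 2 is now all distinguished symbols — the join is lossless.
Dependency preservation: every FD's attributes lie within a single fragment, so each can be enforced locally — preserved.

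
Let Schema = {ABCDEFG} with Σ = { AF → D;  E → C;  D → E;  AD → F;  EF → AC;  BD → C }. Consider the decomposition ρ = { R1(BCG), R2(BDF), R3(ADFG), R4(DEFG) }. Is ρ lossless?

No

Chase test. Columns are ABCDEFG; row i has aⱼ where attribute j ∈ Ri, else bᵢⱼ.
Initial tableau (one row per fragment):
  row 1: b11 a2 a3 b14 b15 b16 a7
  row 2: b21 a2 b23 a4 b25 a6 b27
  row 3: a1 b32 b33 a4 b35 a6 a7
  row 4: b41 b42 b43 a4 a5 a6 a7
Rows 2 and 3 agree on D; apply D→E and equate their E entries.
Rows 2 and 4 agree on D; apply D→E and equate their E entries.
Rows 2 and 3 agree on EF; apply EF→AC and equate their AC entries.
Rows 2 and 4 agree on EF; apply EF→AC and equate their AC entries.
No row becomes fully distinguished — the join is lossy.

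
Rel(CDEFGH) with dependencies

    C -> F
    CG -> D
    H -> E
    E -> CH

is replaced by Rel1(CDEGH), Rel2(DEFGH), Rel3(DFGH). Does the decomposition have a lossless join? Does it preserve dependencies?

lossless but not dependency-preserving

Lossless test (chase): Rows 1 and 3 agree on H; apply H→E and equate their E entries. Rows 1 and 2 agree on E; apply E→CH and equate their CH entries. Rows 1 and 3 agree on E; apply E→CH and equate their CH entries. Rows 1 and 2 agree on C; apply C→F and equate their F entries. Row 1 is now all distinguished symbols — the join is lossless.
Dependency preservation: the restricted closure of {C} across the fragments never reaches {F}, so C → F cannot be enforced without a join — not preserved.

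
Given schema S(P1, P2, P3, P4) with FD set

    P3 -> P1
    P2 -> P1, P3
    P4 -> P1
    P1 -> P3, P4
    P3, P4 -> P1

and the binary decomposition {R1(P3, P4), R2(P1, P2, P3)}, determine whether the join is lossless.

Yes

Common attributes: R1 ∩ R2 = {P3}.
Closure of {P3}: P3 → P1 applies, adding P1; P1 → P3, P4 applies, adding P4. So (P3)⁺ = {P1, P3, P4}.
This closure contains every attribute of R1, so R1 ∩ R2 → R1. The join is lossless.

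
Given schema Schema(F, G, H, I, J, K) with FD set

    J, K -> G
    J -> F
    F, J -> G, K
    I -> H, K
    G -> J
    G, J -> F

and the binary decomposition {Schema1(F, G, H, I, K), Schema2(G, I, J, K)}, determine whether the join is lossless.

Yes

Common attributes: Schema1 ∩ Schema2 = {G, I, K}.
Closure of {G, I, K}: I → H, K applies, adding H; G → J applies, adding J; G, J → F applies, adding F. So (G, I, K)⁺ = {F, G, H, I, J, K}.
This closure contains every attribute of Schema1, so Schema1 ∩ Schema2 → Schema1. The join is lossless.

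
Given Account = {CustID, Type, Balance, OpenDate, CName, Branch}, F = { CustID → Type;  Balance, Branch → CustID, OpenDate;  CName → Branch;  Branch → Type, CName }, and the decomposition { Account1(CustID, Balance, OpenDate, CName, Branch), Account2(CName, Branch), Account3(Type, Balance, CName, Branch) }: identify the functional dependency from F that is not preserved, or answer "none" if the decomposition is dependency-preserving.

CustID → Type

Check CustID → Type: no single fragment contains all of {CustID, Type}, and the restricted closure of {CustID} across the fragments never reaches {Type}.
Balance, Branch → CustID, OpenDate is preserved.
CName → Branch is preserved.
Branch → Type, CName is preserved.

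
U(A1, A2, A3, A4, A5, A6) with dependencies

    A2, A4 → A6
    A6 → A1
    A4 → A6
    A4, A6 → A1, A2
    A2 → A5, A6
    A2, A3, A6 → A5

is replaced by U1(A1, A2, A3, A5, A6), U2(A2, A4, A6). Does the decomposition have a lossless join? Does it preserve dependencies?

Lossless test: (A2, A6)⁺ = {A1, A2, A5, A6}, which is a superkey of neither fragment — lossy.
Dependency preservation: A4, A6 → A1, A2 is not contained in any single fragment, but the restricted closure of its left-hand side across the fragments still reaches the right-hand side; the remaining FDs each lie inside some fragment. All dependencies are preserved.

lossy but dependency-preserving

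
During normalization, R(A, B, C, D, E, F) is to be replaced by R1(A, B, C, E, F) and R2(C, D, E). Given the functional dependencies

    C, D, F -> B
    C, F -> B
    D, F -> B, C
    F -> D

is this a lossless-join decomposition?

Common attributes: R1 ∩ R2 = {C, E}.
No dependency enlarges {C, E}, so (C, E)⁺ = {C, E}.
The closure contains neither all of R1 = {A, B, C, E, F} nor all of R2 = {C, D, E}, so the common attributes are not a superkey of either fragment. The join is lossy.

No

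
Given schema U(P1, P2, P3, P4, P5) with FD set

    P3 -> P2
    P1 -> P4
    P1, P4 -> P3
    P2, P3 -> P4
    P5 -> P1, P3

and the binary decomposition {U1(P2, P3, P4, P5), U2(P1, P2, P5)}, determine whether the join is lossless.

Yes

Common attributes: U1 ∩ U2 = {P2, P5}.
Closure of {P2, P5}: P5 → P1, P3 applies, adding P1, P3; P1 → P4 applies, adding P4. So (P2, P5)⁺ = {P1, P2, P3, P4, P5}.
This closure contains every attribute of U1, so U1 ∩ U2 → U1. The join is lossless.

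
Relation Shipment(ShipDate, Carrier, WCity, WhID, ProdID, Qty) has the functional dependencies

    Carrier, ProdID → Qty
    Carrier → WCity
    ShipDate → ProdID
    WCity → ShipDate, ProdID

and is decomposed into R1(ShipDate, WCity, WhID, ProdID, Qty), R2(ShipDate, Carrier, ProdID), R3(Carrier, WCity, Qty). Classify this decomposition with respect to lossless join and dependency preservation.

lossy but dependency-preserving

Lossless test (chase): Rows 2 and 3 agree on Carrier; apply Carrier→WCity and equate their WCity entries. Rows 1 and 3 agree on WCity; apply WCity→ShipDate, ProdID and equate their ShipDate, ProdID entries. Rows 2 and 3 agree on Carrier, ProdID; apply Carrier, ProdID→Qty and equate their Qty entries. No row becomes fully distinguished — the join is lossy.
Dependency preservation: Carrier, ProdID → Qty is not contained in any single fragment, but the restricted closure of its left-hand side across the fragments still reaches the right-hand side; the remaining FDs each lie inside some fragment. All dependencies are preserved.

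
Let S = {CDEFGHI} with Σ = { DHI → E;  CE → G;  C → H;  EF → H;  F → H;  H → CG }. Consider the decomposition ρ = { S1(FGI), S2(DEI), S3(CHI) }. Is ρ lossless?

Chase test. Columns are CDEFGHI; row i has aⱼ where attribute j ∈ Si, else bᵢⱼ.
Initial tableau (one row per fragment):
  row 1: b11 b12 b13 a4 a5 b16 a7
  row 2: b21 a2 a3 b24 b25 b26 a7
  row 3: a1 b32 b33 b34 b35 a6 a7
No row becomes fully distinguished — the join is lossy.

No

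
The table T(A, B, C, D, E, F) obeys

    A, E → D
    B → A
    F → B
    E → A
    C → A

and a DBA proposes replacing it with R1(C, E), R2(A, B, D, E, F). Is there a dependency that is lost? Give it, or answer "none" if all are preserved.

C → A

Check C → A: no single fragment contains all of {A, C}, and the restricted closure of {C} across the fragments never reaches {A}.
A, E → D is preserved.
B → A is preserved.
F → B is preserved.
E → A is preserved.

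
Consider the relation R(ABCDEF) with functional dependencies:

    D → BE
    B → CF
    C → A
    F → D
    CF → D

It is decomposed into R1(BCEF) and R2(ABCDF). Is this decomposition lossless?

Common attributes: R1 ∩ R2 = {BCF}.
Closure of {BCF}: C → A applies, adding A; F → D applies, adding D; D → BE applies, adding E. So (BCF)⁺ = {ABCDEF}.
This closure contains every attribute of R1, so R1 ∩ R2 → R1. The join is lossless.

Yes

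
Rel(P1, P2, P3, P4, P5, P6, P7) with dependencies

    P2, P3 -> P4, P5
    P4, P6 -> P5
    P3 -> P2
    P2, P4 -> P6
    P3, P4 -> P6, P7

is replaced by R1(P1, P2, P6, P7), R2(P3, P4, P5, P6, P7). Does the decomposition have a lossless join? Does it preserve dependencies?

lossy and not dependency-preserving

Lossless test: (P6, P7)⁺ = {P6, P7}, which is a superkey of neither fragment — lossy.
Dependency preservation: the restricted closure of {P3} across the fragments never reaches {P2}, so P3 → P2 cannot be enforced without a join — not preserved.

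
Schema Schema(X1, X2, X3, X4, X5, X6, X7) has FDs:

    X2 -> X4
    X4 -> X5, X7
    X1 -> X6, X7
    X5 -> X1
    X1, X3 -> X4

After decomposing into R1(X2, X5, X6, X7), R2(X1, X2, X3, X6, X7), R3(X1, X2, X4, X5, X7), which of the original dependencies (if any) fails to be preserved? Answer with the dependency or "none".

Check X1, X3 → X4: no single fragment contains all of {X1, X3, X4}, and the restricted closure of {X1, X3} across the fragments never reaches {X4}.
X2 → X4 is preserved.
X4 → X5, X7 is preserved.
X1 → X6, X7 is preserved.
X5 → X1 is preserved.

X1, X3 -> X4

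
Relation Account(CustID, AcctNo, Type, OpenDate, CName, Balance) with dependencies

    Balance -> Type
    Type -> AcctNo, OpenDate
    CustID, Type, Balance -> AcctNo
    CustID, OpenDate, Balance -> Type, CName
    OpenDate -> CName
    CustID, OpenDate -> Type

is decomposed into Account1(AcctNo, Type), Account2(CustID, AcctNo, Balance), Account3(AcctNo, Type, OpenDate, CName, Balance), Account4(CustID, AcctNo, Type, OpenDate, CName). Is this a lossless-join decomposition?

Yes

Chase test. Columns are CustID, AcctNo, Type, OpenDate, CName, Balance; row i has aⱼ where attribute j ∈ Accounti, else bᵢⱼ.
Initial tableau (one row per fragment):
  row 1: b11 a2 a3 b14 b15 b16
  row 2: a1 a2 b23 b24 b25 a6
  row 3: b31 a2 a3 a4 a5 a6
  row 4: a1 a2 a3 a4 a5 b46
Rows 2 and 3 agree on Balance; apply Balance→Type and equate their Type entries.
Rows 1 and 2 agree on Type; apply Type→AcctNo, OpenDate and equate their AcctNo, OpenDate entries.
Rows 1 and 3 agree on Type; apply Type→AcctNo, OpenDate and equate their AcctNo, OpenDate entries.
Rows 1 and 2 agree on OpenDate; apply OpenDate→CName and equate their CName entries.
Rows 1 and 3 agree on OpenDate; apply OpenDate→CName and equate their CName entries.
Row 2 is now all distinguished symbols — the join is lossless.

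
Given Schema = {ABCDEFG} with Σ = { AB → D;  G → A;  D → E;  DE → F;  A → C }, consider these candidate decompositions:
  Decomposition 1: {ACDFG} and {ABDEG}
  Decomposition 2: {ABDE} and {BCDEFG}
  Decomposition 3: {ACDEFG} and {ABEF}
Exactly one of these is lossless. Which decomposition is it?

Decomposition 1: common = {ADG}, closure = {ACDEFG} → lossless.
Decomposition 2: common = {BDE}, closure = {BDEF} → lossy.
Decomposition 3: common = {AEF}, closure = {ACEF} → lossy.

Decomposition 1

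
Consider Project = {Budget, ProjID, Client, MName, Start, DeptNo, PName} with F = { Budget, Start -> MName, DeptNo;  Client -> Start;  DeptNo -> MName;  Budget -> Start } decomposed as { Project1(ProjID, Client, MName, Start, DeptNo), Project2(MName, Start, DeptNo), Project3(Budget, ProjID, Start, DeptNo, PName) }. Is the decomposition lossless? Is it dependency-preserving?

lossy but dependency-preserving

Lossless test (chase): Rows 1 and 3 agree on DeptNo; apply DeptNo→MName and equate their MName entries. No row becomes fully distinguished — the join is lossy.
Dependency preservation: Budget, Start → MName, DeptNo is not contained in any single fragment, but the restricted closure of its left-hand side across the fragments still reaches the right-hand side; the remaining FDs each lie inside some fragment. All dependencies are preserved.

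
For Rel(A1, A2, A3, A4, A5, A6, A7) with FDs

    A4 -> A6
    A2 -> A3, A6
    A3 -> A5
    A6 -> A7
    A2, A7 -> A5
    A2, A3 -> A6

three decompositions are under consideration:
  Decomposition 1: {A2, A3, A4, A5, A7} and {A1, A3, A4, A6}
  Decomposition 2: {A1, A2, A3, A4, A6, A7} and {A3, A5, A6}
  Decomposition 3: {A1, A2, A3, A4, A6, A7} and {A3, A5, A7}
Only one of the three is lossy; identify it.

Decomposition 1: common = {A3, A4}, closure = {A3, A4, A5, A6, A7} → lossy.
Decomposition 2: common = {A3, A6}, closure = {A3, A5, A6, A7} → lossless.
Decomposition 3: common = {A3, A7}, closure = {A3, A5, A7} → lossless.

Decomposition 1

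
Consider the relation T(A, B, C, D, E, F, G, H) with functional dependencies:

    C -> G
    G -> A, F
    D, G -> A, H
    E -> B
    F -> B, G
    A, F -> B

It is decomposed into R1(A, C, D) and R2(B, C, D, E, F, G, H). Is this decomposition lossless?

Common attributes: R1 ∩ R2 = {C, D}.
Closure of {C, D}: C → G applies, adding G; G → A, F applies, adding A, F; D, G → A, H applies, adding H; F → B, G applies, adding B. So (C, D)⁺ = {A, B, C, D, F, G, H}.
This closure contains every attribute of R1, so R1 ∩ R2 → R1. The join is lossless.

Yes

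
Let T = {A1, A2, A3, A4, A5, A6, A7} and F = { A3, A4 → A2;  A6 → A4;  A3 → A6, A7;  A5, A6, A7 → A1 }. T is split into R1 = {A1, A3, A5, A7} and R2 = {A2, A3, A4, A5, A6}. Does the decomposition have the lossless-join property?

Common attributes: R1 ∩ R2 = {A3, A5}.
Closure of {A3, A5}: A3 → A6, A7 applies, adding A6, A7; A5, A6, A7 → A1 applies, adding A1; A6 → A4 applies, adding A4; A3, A4 → A2 applies, adding A2. So (A3, A5)⁺ = {A1, A2, A3, A4, A5, A6, A7}.
This closure contains every attribute of R1, so R1 ∩ R2 → R1. The join is lossless.

Yes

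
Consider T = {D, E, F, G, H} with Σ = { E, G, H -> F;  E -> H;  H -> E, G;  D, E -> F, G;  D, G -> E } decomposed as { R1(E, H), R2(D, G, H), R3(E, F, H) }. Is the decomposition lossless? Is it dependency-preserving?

lossless and dependency-preserving

Lossless test (chase): Rows 1 and 2 agree on H; apply H→E, G and equate their E, G entries. Rows 1 and 3 agree on H; apply H→E, G and equate their E, G entries. Rows 1 and 2 agree on E, G, H; apply E, G, H→F and equate their F entries. Rows 1 and 3 agree on E, G, H; apply E, G, H→F and equate their F entries. Row 2 is now all distinguished symbols — the join is lossless.
Dependency preservation: E, G, H → F; H → E, G; D, E → F, G; D, G → E are not contained in any single fragment, but the restricted closure of each left-hand side across the fragments still reaches the right-hand side; the remaining FDs each lie inside some fragment. All dependencies are preserved.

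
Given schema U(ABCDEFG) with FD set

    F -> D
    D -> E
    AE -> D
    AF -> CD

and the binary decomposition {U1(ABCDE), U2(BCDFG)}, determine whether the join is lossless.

No

Common attributes: U1 ∩ U2 = {BCD}.
Closure of {BCD}: D → E applies, adding E. So (BCD)⁺ = {BCDE}.
The closure contains neither all of U1 = {ABCDE} nor all of U2 = {BCDFG}, so the common attributes are not a superkey of either fragment. The join is lossy.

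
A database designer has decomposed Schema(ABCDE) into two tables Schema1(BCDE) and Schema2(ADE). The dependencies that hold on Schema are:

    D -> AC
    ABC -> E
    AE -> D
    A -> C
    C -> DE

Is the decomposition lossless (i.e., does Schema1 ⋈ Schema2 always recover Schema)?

Common attributes: Schema1 ∩ Schema2 = {DE}.
Closure of {DE}: D → AC applies, adding AC. So (DE)⁺ = {ACDE}.
This closure contains every attribute of Schema2, so Schema1 ∩ Schema2 → Schema2. The join is lossless.

Yes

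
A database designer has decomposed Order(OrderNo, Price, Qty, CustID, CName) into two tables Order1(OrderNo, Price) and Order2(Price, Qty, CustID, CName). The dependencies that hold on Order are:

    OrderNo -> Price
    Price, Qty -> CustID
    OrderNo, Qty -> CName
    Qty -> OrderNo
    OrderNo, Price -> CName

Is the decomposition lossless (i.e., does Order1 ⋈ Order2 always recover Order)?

No

Common attributes: Order1 ∩ Order2 = {Price}.
No dependency enlarges {Price}, so (Price)⁺ = {Price}.
The closure contains neither all of Order1 = {OrderNo, Price} nor all of Order2 = {Price, Qty, CustID, CName}, so the common attributes are not a superkey of either fragment. The join is lossy.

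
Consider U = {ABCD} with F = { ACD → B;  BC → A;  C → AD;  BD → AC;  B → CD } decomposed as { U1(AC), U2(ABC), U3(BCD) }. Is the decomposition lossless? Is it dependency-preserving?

Lossless test (chase): Rows 2 and 3 agree on BC; apply BC→A and equate their A entries. Rows 1 and 2 agree on C; apply C→AD and equate their AD entries. Rows 1 and 3 agree on C; apply C→AD and equate their AD entries. Rows 1 and 2 agree on ACD; apply ACD→B and equate their B entries. Row 1 is now all distinguished symbols — the join is lossless.
Dependency preservation: ACD → B; C → AD; BD → AC are not contained in any single fragment, but the restricted closure of each left-hand side across the fragments still reaches the right-hand side; the remaining FDs each lie inside some fragment. All dependencies are preserved.

lossless and dependency-preserving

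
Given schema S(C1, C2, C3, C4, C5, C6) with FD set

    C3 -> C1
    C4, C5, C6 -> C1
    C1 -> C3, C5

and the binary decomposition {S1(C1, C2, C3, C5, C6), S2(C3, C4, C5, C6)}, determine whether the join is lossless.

No

Common attributes: S1 ∩ S2 = {C3, C5, C6}.
Closure of {C3, C5, C6}: C3 → C1 applies, adding C1. So (C3, C5, C6)⁺ = {C1, C3, C5, C6}.
The closure contains neither all of S1 = {C1, C2, C3, C5, C6} nor all of S2 = {C3, C4, C5, C6}, so the common attributes are not a superkey of either fragment. The join is lossy.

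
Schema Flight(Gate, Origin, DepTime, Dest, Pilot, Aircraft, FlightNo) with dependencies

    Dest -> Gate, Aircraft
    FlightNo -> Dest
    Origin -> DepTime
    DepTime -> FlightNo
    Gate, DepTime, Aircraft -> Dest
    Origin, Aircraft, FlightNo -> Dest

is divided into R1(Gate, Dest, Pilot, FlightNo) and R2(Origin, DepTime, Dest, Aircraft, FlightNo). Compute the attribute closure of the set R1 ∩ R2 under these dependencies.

Gate, Dest, Aircraft, FlightNo

R1 ∩ R2 = {Dest, FlightNo}.
Dest → Gate, Aircraft applies, adding Gate, Aircraft
Closure: {Gate, Dest, Aircraft, FlightNo}.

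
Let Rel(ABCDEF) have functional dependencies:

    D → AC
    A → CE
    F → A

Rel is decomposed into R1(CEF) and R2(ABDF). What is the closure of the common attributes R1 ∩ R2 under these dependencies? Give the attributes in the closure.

ACEF

R1 ∩ R2 = {F}.
F → A applies, adding A
A → CE applies, adding CE
Closure: {ACEF}.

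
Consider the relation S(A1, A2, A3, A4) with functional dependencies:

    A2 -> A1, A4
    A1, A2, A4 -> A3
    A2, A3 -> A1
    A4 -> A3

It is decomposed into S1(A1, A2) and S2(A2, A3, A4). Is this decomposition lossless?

Yes

Common attributes: S1 ∩ S2 = {A2}.
Closure of {A2}: A2 → A1, A4 applies, adding A1, A4; A1, A2, A4 → A3 applies, adding A3. So (A2)⁺ = {A1, A2, A3, A4}.
This closure contains every attribute of S1, so S1 ∩ S2 → S1. The join is lossless.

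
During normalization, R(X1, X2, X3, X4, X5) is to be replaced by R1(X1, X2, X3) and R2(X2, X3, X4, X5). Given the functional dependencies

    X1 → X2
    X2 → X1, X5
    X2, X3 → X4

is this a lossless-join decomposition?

Yes

Common attributes: R1 ∩ R2 = {X2, X3}.
Closure of {X2, X3}: X2 → X1, X5 applies, adding X1, X5; X2, X3 → X4 applies, adding X4. So (X2, X3)⁺ = {X1, X2, X3, X4, X5}.
This closure contains every attribute of R1, so R1 ∩ R2 → R1. The join is lossless.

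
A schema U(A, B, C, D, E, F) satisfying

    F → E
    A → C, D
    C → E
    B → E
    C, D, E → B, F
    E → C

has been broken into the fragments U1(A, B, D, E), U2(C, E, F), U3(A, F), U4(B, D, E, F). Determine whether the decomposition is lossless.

Chase test. Columns are A, B, C, D, E, F; row i has aⱼ where attribute j ∈ Ui, else bᵢⱼ.
Initial tableau (one row per fragment):
  row 1: a1 a2 b13 a4 a5 b16
  row 2: b21 b22 a3 b24 a5 a6
  row 3: a1 b32 b33 b34 b35 a6
  row 4: b41 a2 b43 a4 a5 a6
Rows 2 and 3 agree on F; apply F→E and equate their E entries.
Rows 1 and 3 agree on A; apply A→C, D and equate their C, D entries.
Rows 1 and 3 agree on C, D, E; apply C, D, E→B, F and equate their B, F entries.
Rows 1 and 2 agree on E; apply E→C and equate their C entries.
Rows 1 and 4 agree on E; apply E→C and equate their C entries.
Row 1 is now all distinguished symbols — the join is lossless.

Yes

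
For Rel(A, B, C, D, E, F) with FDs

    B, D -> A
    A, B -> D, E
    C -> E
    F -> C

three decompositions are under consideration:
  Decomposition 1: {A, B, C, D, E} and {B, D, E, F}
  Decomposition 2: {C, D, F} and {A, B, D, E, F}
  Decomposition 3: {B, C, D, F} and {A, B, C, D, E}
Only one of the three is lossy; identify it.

Decomposition 1: common = {B, D, E}, closure = {A, B, D, E} → lossy.
Decomposition 2: common = {D, F}, closure = {C, D, E, F} → lossless.
Decomposition 3: common = {B, C, D}, closure = {A, B, C, D, E} → lossless.

Decomposition 1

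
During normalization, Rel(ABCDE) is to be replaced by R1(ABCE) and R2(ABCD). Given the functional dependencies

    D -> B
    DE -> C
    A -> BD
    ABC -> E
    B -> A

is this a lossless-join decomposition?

Yes

Common attributes: R1 ∩ R2 = {ABC}.
Closure of {ABC}: A → BD applies, adding D; ABC → E applies, adding E. So (ABC)⁺ = {ABCDE}.
This closure contains every attribute of R1, so R1 ∩ R2 → R1. The join is lossless.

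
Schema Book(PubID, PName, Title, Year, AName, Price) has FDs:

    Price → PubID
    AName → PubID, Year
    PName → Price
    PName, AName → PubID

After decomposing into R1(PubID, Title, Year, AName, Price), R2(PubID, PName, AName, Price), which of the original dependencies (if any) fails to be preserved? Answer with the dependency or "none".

none

Price → PubID lies within R1.
AName → PubID, Year lies within R1.
PName → Price lies within R2.
PName, AName → PubID lies within R2.
Every dependency is enforceable on the fragments, so the decomposition is dependency-preserving.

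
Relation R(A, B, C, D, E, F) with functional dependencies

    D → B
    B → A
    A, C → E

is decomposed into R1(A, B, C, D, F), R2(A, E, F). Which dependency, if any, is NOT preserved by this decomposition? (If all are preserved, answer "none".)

A, C → E

Check A, C → E: no single fragment contains all of {A, C, E}, and the restricted closure of {A, C} across the fragments never reaches {E}.
D → B is preserved.
B → A is preserved.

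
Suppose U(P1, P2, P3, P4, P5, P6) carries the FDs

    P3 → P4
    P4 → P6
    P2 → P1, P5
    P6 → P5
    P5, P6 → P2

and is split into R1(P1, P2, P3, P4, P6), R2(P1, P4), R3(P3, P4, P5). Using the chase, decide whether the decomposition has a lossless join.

Yes

Chase test. Columns are P1, P2, P3, P4, P5, P6; row i has aⱼ where attribute j ∈ Ri, else bᵢⱼ.
Initial tableau (one row per fragment):
  row 1: a1 a2 a3 a4 b15 a6
  row 2: a1 b22 b23 a4 b25 b26
  row 3: b31 b32 a3 a4 a5 b36
Rows 1 and 2 agree on P4; apply P4→P6 and equate their P6 entries.
Rows 1 and 3 agree on P4; apply P4→P6 and equate their P6 entries.
Rows 1 and 2 agree on P6; apply P6→P5 and equate their P5 entries.
Rows 1 and 3 agree on P6; apply P6→P5 and equate their P5 entries.
Rows 1 and 2 agree on P5, P6; apply P5, P6→P2 and equate their P2 entries.
Rows 1 and 3 agree on P5, P6; apply P5, P6→P2 and equate their P2 entries.
Rows 1 and 3 agree on P2; apply P2→P1, P5 and equate their P1, P5 entries.
Row 1 is now all distinguished symbols — the join is lossless.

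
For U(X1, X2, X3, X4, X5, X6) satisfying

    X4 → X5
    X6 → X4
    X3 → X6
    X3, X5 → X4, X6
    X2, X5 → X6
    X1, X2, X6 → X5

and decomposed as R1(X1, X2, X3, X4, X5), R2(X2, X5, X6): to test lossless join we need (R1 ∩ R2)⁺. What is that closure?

R1 ∩ R2 = {X2, X5}.
X2, X5 → X6 applies, adding X6
X6 → X4 applies, adding X4
Closure: {X2, X4, X5, X6}.

X2, X4, X5, X6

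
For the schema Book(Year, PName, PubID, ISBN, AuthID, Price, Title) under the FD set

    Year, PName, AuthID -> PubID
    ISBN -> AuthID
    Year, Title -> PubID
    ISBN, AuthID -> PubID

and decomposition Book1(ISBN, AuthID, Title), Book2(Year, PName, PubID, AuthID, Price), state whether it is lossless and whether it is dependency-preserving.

Lossless test: (AuthID)⁺ = {AuthID}, which is a superkey of neither fragment — lossy.
Dependency preservation: the restricted closure of {Year, Title} across the fragments never reaches {PubID}, so Year, Title → PubID cannot be enforced without a join — not preserved.

lossy and not dependency-preserving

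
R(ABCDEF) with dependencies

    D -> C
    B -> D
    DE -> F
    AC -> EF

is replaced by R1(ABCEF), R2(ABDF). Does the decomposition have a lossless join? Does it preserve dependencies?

lossless but not dependency-preserving

Lossless test: (ABF)⁺ = {ABCDEF}, which contains all of one fragment — lossless.
Dependency preservation: the restricted closure of {D} across the fragments never reaches {C}, so D → C cannot be enforced without a join — not preserved.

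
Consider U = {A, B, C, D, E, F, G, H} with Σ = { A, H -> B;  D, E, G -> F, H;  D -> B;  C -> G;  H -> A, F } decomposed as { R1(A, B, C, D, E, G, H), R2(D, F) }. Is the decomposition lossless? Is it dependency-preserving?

Lossless test: (D)⁺ = {B, D}, which is a superkey of neither fragment — lossy.
Dependency preservation: the restricted closure of {D, E, G} across the fragments never reaches {F, H}, so D, E, G → F, H cannot be enforced without a join — not preserved.

lossy and not dependency-preserving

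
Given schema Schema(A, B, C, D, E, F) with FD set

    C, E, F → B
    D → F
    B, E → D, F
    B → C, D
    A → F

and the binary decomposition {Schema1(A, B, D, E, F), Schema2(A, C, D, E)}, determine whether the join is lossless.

Common attributes: Schema1 ∩ Schema2 = {A, D, E}.
Closure of {A, D, E}: D → F applies, adding F. So (A, D, E)⁺ = {A, D, E, F}.
The closure contains neither all of Schema1 = {A, B, D, E, F} nor all of Schema2 = {A, C, D, E}, so the common attributes are not a superkey of either fragment. The join is lossy.

No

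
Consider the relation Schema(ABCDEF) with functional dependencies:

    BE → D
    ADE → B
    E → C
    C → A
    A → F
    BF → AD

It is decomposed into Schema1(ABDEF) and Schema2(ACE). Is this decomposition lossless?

Yes

Common attributes: Schema1 ∩ Schema2 = {AE}.
Closure of {AE}: E → C applies, adding C; A → F applies, adding F. So (AE)⁺ = {ACEF}.
This closure contains every attribute of Schema2, so Schema1 ∩ Schema2 → Schema2. The join is lossless.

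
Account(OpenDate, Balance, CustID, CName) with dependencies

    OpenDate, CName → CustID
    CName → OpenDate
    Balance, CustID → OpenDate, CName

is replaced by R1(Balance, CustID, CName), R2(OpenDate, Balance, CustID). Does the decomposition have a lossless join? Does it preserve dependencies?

lossless but not dependency-preserving

Lossless test: (Balance, CustID)⁺ = {OpenDate, Balance, CustID, CName}, which contains all of one fragment — lossless.
Dependency preservation: the restricted closure of {CName} across the fragments never reaches {OpenDate}, so CName → OpenDate cannot be enforced without a join — not preserved.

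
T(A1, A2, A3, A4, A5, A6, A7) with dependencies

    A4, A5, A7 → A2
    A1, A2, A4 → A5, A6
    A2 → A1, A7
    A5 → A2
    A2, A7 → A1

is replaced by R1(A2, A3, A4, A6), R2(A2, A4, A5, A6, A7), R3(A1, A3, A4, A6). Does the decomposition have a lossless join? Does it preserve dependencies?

Lossless test (chase): Rows 1 and 2 agree on A2; apply A2→A1, A7 and equate their A1, A7 entries. Rows 1 and 2 agree on A1, A2, A4; apply A1, A2, A4→A5, A6 and equate their A5, A6 entries. No row becomes fully distinguished — the join is lossy.
Dependency preservation: the restricted closure of {A2} across the fragments never reaches {A1, A7}, so A2 → A1, A7 cannot be enforced without a join — not preserved.

lossy and not dependency-preserving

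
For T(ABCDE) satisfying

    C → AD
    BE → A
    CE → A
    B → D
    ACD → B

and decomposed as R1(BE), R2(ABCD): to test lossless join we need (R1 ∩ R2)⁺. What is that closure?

BD

R1 ∩ R2 = {B}.
B → D applies, adding D
Closure: {BD}.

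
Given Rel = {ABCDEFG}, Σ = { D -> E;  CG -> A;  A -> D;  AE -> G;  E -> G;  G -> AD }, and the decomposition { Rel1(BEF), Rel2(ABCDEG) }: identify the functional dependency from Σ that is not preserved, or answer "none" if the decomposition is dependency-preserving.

none

D → E lies within Rel2.
CG → A lies within Rel2.
A → D lies within Rel2.
AE → G lies within Rel2.
E → G lies within Rel2.
G → AD lies within Rel2.
Every dependency is enforceable on the fragments, so the decomposition is dependency-preserving.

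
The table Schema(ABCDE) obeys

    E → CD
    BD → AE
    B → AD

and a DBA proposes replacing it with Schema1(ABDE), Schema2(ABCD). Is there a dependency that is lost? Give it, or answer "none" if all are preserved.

Check E → CD: no single fragment contains all of {CDE}, and the restricted closure of {E} across the fragments never reaches {CD}.
BD → AE is preserved.
B → AD is preserved.

E → CD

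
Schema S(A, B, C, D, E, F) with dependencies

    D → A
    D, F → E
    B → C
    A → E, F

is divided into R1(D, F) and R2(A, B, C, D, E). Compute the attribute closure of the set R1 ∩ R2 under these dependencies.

A, D, E, F

R1 ∩ R2 = {D}.
D → A applies, adding A
A → E, F applies, adding E, F
Closure: {A, D, E, F}.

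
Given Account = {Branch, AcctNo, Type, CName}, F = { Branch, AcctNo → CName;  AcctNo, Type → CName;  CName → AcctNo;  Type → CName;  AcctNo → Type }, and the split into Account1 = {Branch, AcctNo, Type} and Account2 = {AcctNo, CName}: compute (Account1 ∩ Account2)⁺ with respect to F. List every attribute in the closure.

AcctNo, Type, CName

Account1 ∩ Account2 = {AcctNo}.
AcctNo → Type applies, adding Type
AcctNo, Type → CName applies, adding CName
Closure: {AcctNo, Type, CName}.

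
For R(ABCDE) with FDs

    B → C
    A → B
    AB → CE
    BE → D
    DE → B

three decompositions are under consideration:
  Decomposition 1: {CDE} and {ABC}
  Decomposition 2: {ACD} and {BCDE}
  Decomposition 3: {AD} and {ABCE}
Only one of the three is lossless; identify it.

Decomposition 1: common = {C}, closure = {C} → lossy.
Decomposition 2: common = {CD}, closure = {CD} → lossy.
Decomposition 3: common = {A}, closure = {ABCDE} → lossless.

Decomposition 3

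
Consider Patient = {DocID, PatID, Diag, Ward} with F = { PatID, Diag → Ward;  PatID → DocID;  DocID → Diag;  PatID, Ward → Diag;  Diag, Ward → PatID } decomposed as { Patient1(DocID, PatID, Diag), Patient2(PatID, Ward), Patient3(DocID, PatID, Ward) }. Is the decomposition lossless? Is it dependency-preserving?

lossless but not dependency-preserving

Lossless test (chase): Rows 1 and 2 agree on PatID; apply PatID→DocID and equate their DocID entries. Rows 1 and 2 agree on DocID; apply DocID→Diag and equate their Diag entries. Rows 1 and 3 agree on DocID; apply DocID→Diag and equate their Diag entries. Rows 1 and 2 agree on PatID, Diag; apply PatID, Diag→Ward and equate their Ward entries. Row 1 is now all distinguished symbols — the join is lossless.
Dependency preservation: the restricted closure of {Diag, Ward} across the fragments never reaches {PatID}, so Diag, Ward → PatID cannot be enforced without a join — not preserved.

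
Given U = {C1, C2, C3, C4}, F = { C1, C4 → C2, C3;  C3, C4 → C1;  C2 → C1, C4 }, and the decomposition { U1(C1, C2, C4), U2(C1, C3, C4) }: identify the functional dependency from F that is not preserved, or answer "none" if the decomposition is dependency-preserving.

C1, C4 → C2, C3: restricted closure across fragments reaches C2, C3.
C3, C4 → C1 lies within U2.
C2 → C1, C4 lies within U1.
Every dependency is enforceable on the fragments, so the decomposition is dependency-preserving.

none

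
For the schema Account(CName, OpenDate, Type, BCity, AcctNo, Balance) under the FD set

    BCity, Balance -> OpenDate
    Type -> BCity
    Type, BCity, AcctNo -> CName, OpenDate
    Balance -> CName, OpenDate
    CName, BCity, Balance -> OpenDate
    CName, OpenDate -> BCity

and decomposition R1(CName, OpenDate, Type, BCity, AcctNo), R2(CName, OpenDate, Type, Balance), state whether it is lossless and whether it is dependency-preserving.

Lossless test: (CName, OpenDate, Type)⁺ = {CName, OpenDate, Type, BCity}, which is a superkey of neither fragment — lossy.
Dependency preservation: BCity, Balance → OpenDate; CName, BCity, Balance → OpenDate are not contained in any single fragment, but the restricted closure of each left-hand side across the fragments still reaches the right-hand side; the remaining FDs each lie inside some fragment. All dependencies are preserved.

lossy but dependency-preserving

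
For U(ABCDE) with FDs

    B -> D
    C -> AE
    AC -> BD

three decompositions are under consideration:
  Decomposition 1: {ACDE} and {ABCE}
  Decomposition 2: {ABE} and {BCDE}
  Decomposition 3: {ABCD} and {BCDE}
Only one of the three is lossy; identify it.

Decomposition 2

Decomposition 1: common = {ACE}, closure = {ABCDE} → lossless.
Decomposition 2: common = {BE}, closure = {BDE} → lossy.
Decomposition 3: common = {BCD}, closure = {ABCDE} → lossless.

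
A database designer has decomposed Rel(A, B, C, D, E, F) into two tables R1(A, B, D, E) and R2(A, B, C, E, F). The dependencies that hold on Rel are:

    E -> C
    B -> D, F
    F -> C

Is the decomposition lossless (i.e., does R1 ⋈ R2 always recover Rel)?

Common attributes: R1 ∩ R2 = {A, B, E}.
Closure of {A, B, E}: E → C applies, adding C; B → D, F applies, adding D, F. So (A, B, E)⁺ = {A, B, C, D, E, F}.
This closure contains every attribute of R1, so R1 ∩ R2 → R1. The join is lossless.

Yes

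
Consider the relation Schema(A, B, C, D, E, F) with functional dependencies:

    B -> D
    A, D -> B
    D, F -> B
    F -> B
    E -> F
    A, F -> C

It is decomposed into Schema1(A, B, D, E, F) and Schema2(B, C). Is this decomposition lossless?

No

Common attributes: Schema1 ∩ Schema2 = {B}.
Closure of {B}: B → D applies, adding D. So (B)⁺ = {B, D}.
The closure contains neither all of Schema1 = {A, B, D, E, F} nor all of Schema2 = {B, C}, so the common attributes are not a superkey of either fragment. The join is lossy.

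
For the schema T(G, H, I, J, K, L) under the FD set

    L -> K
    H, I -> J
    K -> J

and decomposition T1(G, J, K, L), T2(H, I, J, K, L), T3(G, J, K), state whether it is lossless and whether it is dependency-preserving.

lossy but dependency-preserving

Lossless test (chase): applying each FD to every pair of rows produces no changes in the tableau, so no row becomes fully distinguished — the join is lossy.
Dependency preservation: every FD's attributes lie within a single fragment, so each can be enforced locally — preserved.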